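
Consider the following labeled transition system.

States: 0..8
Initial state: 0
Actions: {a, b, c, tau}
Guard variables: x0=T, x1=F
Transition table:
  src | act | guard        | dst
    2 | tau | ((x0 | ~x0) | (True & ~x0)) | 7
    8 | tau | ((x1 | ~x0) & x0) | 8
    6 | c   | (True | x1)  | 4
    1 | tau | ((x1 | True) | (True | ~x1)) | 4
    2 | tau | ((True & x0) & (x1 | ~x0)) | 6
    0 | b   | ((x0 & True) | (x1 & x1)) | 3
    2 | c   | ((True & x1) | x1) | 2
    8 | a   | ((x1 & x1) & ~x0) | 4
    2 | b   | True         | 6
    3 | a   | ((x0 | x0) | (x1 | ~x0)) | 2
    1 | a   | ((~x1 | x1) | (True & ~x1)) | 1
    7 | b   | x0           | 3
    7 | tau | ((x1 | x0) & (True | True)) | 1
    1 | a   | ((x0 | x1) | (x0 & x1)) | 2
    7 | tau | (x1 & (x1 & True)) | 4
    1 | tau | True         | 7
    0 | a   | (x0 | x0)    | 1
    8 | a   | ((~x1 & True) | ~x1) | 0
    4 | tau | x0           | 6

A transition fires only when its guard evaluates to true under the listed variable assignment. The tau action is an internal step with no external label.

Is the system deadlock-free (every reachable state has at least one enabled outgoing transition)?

Answer: DEADLOCK-FREE

Analysis:
R = {0,1,2,3,4,6,7}
  0: a→1  b→3  [deg 2]
  1: a→1  a→2  tau→4  tau→7  [deg 4]
  2: b→6  tau→7  [deg 2]
  3: a→2  [deg 1]
  4: tau→6  [deg 1]
  6: c→4  [deg 1]
  7: b→3  tau→1  [deg 2]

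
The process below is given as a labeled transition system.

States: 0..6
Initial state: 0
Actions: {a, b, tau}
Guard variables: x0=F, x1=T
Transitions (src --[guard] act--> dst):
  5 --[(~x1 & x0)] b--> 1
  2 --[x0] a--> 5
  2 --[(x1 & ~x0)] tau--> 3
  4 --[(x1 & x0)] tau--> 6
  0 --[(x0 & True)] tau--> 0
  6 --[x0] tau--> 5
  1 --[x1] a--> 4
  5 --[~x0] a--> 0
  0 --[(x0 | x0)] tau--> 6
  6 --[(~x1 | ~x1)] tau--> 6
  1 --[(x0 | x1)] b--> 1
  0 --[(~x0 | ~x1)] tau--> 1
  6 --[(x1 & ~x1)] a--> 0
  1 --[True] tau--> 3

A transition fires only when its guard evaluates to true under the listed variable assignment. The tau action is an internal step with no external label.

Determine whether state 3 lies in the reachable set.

Answer: REACHABLE

Working:
Guard filter leaves 6 enabled edge(s).
depth 0: {0}
depth 1: {1}  cumulative {0,1}
depth 2: {3,4}  cumulative {0,1,3,4}
Reachable = {0,1,3,4}
witness 3: tau·tau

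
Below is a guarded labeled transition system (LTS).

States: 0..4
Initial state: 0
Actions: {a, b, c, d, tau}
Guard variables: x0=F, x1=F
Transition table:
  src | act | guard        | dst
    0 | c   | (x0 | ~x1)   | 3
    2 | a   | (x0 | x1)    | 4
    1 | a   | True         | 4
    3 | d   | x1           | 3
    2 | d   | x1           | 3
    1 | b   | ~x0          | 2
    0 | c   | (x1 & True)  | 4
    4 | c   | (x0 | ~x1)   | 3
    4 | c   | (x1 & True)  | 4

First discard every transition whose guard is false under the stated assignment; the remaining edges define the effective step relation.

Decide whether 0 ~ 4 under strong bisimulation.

Compute ~ classes (split until stable):
  round 0: {{0,1,2,3,4}}
  round 1: {{0,4},{1},{2,3}}
3 equivalence class(es) (converged in 2)
[0]={0,4}  [4]={0,4}

Answer: BISIMILAR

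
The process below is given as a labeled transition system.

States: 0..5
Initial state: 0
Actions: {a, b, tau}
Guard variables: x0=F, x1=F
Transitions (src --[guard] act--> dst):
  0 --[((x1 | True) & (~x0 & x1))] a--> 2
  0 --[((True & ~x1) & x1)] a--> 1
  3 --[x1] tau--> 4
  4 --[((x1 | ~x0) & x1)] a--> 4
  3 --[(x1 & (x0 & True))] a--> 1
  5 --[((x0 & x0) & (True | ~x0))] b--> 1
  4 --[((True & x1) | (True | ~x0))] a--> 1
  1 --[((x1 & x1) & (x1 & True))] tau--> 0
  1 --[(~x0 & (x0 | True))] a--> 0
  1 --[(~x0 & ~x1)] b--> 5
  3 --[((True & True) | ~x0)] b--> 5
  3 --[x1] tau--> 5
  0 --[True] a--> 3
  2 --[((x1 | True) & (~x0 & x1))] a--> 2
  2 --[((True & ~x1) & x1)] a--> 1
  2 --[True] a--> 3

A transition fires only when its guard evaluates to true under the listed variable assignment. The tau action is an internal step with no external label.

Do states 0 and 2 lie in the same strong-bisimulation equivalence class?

Answer: BISIMILAR

Working:
Compute ~ classes (split until stable):
  round 0: {{0,1,2,3,4,5}}
  round 1: {{0,2,4},{1},{3},{5}}
  round 2: {{0,2},{1},{3},{4},{5}}
stable after 3 split(s): 5 block(s)
0∈{0,2}, 2∈{0,2}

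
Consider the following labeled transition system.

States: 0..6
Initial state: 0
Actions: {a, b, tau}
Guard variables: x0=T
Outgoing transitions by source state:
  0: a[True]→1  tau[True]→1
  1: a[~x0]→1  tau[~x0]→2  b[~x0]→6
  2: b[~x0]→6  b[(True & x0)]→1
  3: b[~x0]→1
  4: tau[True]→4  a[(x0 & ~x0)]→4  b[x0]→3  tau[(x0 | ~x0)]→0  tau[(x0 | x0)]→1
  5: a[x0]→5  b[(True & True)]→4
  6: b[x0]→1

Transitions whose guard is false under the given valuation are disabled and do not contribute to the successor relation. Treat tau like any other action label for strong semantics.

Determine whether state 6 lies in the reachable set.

Guard filter leaves 10 enabled edge(s).
L0 = {0}
L1 = {1}  now seen {0,1}
Reach set: {0,1}

Answer: UNREACHABLE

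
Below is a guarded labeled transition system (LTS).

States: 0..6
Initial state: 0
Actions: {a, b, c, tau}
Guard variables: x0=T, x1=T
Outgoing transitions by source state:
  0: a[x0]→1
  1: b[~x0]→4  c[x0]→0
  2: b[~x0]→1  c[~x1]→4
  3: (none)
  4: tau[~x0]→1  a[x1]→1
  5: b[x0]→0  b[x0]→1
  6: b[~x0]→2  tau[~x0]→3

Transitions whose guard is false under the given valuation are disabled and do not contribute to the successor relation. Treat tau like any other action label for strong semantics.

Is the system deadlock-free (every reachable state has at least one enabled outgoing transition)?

Reachable = {0,1}
  0: a→1  [1 out]
  1: c→0  [1 out]

Answer: DEADLOCK-FREE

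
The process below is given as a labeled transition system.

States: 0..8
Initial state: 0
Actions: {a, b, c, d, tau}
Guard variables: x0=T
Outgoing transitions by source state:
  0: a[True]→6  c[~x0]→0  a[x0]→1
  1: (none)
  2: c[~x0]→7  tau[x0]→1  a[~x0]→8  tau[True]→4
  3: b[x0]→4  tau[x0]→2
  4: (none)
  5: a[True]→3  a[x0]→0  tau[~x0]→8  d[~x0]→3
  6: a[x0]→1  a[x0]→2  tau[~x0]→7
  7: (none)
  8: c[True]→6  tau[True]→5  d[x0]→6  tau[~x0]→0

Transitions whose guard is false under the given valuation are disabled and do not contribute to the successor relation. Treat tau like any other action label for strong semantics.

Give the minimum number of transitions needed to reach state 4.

Answer: 3

Analysis:
Layered search for 4:
  depth 0: {0}
  depth 1: {1,6}
  depth 2: {2}
  depth 3: {4}
depth(4)=3, e.g. a·a·tau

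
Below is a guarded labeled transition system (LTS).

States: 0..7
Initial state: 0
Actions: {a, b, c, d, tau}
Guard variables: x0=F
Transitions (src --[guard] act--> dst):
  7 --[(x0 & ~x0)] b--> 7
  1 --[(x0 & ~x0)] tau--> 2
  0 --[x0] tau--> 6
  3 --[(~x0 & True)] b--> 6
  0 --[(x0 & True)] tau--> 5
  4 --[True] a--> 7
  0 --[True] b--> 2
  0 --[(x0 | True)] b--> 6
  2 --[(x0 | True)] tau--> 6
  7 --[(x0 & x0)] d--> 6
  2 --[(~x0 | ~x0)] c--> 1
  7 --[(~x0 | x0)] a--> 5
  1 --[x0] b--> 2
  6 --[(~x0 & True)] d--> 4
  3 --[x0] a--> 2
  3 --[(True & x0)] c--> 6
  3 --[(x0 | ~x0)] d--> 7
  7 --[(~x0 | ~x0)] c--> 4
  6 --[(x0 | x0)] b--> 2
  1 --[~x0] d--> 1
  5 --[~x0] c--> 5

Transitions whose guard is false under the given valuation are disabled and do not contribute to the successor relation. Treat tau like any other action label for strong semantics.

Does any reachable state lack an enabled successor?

Reach set: {0,1,2,4,5,6,7}
  0: b→2  b→6  [2 out]
  1: d→1  [1 out]
  2: c→1  tau→6  [2 out]
  4: a→7  [1 out]
  5: c→5  [1 out]
  6: d→4  [1 out]
  7: a→5  c→4  [2 out]

Answer: DEADLOCK-FREE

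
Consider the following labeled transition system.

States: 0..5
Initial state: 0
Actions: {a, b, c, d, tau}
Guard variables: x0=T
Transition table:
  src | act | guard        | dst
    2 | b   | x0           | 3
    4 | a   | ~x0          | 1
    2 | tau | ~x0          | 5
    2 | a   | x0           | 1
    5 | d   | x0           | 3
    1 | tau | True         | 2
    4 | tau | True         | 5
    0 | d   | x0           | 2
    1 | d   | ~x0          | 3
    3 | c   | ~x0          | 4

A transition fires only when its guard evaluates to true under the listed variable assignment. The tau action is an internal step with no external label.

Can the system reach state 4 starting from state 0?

Answer: UNREACHABLE

Working:
After dropping false guards: 6 live edges.
depth 0: {0}
depth 1: {2}  total {0,2}
depth 2: {1,3}  total {0,1,2,3}
Reach set: {0,1,2,3}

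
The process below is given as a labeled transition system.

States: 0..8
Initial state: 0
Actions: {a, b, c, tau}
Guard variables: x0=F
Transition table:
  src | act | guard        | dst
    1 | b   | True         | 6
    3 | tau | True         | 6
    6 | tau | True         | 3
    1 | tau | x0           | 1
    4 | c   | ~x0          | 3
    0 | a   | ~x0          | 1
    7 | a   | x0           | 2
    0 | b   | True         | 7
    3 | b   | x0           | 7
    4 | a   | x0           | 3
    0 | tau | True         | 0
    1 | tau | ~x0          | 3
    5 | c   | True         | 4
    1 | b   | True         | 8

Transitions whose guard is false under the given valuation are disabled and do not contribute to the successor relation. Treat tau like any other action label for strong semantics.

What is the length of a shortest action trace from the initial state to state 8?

Breadth-first toward 8:
  depth 0: {0}
  depth 1: {1,7}
  depth 2: {3,6,8}
first hit 8 at d=2 via a·b

Answer: 2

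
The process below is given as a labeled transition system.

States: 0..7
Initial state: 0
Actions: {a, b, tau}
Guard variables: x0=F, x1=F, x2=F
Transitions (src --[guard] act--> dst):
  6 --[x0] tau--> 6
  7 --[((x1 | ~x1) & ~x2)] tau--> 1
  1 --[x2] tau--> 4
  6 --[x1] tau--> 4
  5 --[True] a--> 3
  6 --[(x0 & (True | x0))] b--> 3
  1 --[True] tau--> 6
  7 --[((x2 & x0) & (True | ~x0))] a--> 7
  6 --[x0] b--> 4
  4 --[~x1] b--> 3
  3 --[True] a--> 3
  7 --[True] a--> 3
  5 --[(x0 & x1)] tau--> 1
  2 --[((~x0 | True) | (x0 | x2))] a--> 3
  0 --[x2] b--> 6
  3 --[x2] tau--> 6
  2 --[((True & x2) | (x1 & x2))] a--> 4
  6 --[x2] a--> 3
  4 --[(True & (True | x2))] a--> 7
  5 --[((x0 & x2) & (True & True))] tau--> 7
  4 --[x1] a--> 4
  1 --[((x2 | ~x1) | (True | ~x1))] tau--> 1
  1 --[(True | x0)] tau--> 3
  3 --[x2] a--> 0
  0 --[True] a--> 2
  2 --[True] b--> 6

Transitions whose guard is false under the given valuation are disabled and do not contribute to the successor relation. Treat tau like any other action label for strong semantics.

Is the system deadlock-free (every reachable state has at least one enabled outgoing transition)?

Reachable = {0,2,3,6}
  0: a→2  [1 out]
  2: a→3  b→6  [2 out]
  3: a→3  [1 out]
  6: ∅  [deadlock]
Path to 6: a·b

Answer: DEADLOCK at state 6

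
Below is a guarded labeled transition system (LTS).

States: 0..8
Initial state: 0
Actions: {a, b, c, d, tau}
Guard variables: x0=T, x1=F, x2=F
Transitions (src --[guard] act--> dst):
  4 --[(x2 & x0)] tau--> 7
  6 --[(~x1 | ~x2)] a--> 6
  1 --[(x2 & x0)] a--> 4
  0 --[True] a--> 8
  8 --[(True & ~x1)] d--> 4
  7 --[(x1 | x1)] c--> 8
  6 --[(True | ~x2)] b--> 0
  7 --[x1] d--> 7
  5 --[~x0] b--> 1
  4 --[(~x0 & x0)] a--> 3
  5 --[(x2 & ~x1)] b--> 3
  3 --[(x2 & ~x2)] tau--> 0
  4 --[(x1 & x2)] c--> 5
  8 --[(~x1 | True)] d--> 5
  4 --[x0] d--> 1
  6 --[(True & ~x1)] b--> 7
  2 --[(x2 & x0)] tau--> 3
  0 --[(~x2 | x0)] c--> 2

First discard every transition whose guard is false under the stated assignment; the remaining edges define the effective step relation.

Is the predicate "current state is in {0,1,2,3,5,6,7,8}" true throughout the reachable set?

Answer: INVARIANT VIOLATED at state 4

Working:
Safe = {0,1,2,3,5,6,7,8}
R = {0,1,2,4,5,8}
  0: safe
  1: safe
  2: safe
  4: VIOLATES
  5: safe
  8: safe
witness against invariant: a·d → 4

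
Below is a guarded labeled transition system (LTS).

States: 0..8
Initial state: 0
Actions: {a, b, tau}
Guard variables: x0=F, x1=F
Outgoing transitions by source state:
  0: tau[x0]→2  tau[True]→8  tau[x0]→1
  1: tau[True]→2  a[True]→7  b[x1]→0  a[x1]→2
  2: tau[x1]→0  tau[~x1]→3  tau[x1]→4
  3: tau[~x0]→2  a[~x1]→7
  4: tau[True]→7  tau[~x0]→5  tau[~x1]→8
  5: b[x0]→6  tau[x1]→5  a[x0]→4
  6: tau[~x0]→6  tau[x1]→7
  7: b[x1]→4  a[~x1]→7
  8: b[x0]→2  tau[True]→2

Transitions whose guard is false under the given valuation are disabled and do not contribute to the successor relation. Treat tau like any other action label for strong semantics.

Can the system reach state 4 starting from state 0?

Answer: UNREACHABLE

Trace:
12 transition(s) survive guard evaluation.
L0 = {0}
L1 = {8}  now seen {0,8}
L2 = {2}  now seen {0,2,8}
L3 = {3}  now seen {0,2,3,8}
L4 = {7}  now seen {0,2,3,7,8}
Reach set: {0,2,3,7,8}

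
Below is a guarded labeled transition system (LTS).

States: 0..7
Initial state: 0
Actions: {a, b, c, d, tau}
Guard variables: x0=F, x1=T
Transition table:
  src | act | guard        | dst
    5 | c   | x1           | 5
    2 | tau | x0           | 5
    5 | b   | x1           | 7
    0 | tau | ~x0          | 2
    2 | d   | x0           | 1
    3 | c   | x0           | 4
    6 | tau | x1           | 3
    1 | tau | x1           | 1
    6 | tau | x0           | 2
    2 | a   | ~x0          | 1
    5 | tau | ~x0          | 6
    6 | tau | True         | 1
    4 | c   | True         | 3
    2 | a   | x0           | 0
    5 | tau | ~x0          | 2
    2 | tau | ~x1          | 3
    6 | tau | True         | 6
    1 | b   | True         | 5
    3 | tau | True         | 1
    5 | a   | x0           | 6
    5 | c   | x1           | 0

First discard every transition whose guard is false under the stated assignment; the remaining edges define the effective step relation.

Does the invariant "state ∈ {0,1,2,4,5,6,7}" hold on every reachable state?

Inv-set: {0,1,2,4,5,6,7}
R = {0,1,2,3,5,6,7}
  0: ok
  1: ok
  2: ok
  3: VIOLATES
  5: ok
  6: ok
  7: ok
reach 3 via tau·a·b·tau·tau — violates

Answer: INVARIANT VIOLATED at state 3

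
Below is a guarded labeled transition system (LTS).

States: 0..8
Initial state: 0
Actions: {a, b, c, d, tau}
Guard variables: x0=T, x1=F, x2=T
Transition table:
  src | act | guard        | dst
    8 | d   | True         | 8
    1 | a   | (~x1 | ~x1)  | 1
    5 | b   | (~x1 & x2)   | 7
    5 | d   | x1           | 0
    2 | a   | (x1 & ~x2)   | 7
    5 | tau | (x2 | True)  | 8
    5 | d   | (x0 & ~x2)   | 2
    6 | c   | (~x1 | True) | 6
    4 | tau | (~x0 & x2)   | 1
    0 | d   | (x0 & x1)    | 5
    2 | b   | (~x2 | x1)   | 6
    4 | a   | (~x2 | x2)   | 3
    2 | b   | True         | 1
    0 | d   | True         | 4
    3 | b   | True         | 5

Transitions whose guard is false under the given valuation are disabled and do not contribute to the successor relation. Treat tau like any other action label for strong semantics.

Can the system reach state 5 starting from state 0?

Answer: REACHABLE

Trace:
After dropping false guards: 9 live edges.
Layer 0: {0}
Layer 1: {4}  cumulative {0,4}
Layer 2: {3}  cumulative {0,3,4}
Layer 3: {5}  cumulative {0,3,4,5}
Layer 4: {7,8}  cumulative {0,3,4,5,7,8}
R = {0,3,4,5,7,8}
Path to 5: d·a·b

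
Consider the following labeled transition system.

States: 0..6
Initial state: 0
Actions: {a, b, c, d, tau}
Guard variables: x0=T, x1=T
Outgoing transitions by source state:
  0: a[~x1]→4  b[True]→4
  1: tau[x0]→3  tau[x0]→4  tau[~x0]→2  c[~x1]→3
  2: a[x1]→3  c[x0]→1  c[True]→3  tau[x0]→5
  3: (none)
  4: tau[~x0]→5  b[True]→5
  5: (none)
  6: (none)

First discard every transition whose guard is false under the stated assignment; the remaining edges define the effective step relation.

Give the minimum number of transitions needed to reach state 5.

Layered search for 5:
  L0 = {0}
  L1 = {4}
  L2 = {5}
depth(5)=2, e.g. b·b

Answer: 2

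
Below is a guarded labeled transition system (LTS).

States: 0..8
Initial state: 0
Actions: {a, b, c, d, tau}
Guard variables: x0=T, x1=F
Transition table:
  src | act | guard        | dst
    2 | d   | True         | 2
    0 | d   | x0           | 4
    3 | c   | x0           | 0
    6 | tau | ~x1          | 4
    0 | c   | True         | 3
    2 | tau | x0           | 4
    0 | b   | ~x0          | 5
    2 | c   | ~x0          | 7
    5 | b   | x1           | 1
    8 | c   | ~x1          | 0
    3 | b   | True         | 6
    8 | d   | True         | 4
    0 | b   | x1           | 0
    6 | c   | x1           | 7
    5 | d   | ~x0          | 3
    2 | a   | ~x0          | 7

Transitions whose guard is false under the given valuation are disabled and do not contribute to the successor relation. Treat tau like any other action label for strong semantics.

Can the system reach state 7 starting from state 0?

Answer: UNREACHABLE

Working:
9 transition(s) survive guard evaluation.
Layer 0: {0}
Layer 1: {3,4}  total {0,3,4}
Layer 2: {6}  total {0,3,4,6}
R = {0,3,4,6}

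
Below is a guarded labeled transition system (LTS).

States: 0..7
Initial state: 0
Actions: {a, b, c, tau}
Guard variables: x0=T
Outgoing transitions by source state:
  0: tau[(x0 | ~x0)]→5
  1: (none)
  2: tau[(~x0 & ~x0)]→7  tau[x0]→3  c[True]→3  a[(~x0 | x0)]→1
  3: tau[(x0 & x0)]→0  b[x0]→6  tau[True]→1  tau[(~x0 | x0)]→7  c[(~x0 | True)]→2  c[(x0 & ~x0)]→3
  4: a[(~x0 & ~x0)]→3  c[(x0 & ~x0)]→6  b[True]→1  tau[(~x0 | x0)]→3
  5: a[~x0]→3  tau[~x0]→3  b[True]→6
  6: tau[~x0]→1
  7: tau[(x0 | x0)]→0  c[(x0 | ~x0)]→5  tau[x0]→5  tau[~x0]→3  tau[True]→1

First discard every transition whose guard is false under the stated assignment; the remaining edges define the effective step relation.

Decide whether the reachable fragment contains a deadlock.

Answer: DEADLOCK at state 6

Working:
R = {0,5,6}
  0: tau→5  [1 exit(s)]
  5: b→6  [1 exit(s)]
  6: ∅  [deadlock]
trace reaching 6: tau·b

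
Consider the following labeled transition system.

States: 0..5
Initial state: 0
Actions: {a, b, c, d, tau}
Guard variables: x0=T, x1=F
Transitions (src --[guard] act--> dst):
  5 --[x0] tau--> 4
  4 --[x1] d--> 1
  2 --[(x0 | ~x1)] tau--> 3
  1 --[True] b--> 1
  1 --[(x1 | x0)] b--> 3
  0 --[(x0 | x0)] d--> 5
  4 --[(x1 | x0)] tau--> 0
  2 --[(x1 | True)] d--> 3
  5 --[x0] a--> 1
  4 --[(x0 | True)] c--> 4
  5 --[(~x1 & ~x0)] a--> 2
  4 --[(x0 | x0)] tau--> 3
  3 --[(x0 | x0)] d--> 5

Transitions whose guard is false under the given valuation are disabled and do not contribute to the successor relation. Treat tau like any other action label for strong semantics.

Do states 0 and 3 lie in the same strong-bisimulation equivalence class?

Answer: BISIMILAR

Working:
Compute ~ classes (split until stable):
  round 0: {{0,1,2,3,4,5}}
  round 1: {{0,3},{1},{2},{4},{5}}
Fixed point at round 2; 5 class(es).
[0]={0,3}  [3]={0,3}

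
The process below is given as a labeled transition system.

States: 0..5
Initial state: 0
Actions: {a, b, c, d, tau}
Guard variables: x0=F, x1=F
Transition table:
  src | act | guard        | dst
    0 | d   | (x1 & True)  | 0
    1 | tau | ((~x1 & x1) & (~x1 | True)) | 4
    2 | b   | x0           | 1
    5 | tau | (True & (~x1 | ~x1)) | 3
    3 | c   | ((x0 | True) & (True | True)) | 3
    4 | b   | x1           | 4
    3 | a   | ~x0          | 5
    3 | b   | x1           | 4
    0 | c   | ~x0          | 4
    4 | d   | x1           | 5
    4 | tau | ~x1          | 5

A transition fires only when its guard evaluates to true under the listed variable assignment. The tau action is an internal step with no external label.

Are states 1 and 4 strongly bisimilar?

Answer: NOT BISIMILAR

Trace:
Compute ~ classes (split until stable):
  P[0] = {{0,1,2,3,4,5}}
  P[1] = {{0},{1,2},{3},{4,5}}
  P[2] = {{0},{1,2},{3},{4},{5}}
stable after 3 split(s): 5 block(s)
class of 1: {1,2}; class of 4: {4}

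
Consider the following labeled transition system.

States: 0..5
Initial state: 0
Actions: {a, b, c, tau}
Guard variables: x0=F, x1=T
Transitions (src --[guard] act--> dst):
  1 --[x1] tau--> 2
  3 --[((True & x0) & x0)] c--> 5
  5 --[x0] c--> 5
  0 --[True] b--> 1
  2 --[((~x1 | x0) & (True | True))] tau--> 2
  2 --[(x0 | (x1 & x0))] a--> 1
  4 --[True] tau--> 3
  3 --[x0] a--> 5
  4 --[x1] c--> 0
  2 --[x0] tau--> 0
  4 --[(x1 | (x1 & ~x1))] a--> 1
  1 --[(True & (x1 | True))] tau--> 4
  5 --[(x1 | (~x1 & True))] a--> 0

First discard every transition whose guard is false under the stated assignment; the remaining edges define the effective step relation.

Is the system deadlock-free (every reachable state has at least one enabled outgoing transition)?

R = {0,1,2,3,4}
  0: b→1  [deg 1]
  1: tau→2  tau→4  [deg 2]
  2: ∅  [STUCK]
  3: ∅  [STUCK]
  4: a→1  c→0  tau→3  [deg 3]
witness 2: b·tau

Answer: DEADLOCK at state 2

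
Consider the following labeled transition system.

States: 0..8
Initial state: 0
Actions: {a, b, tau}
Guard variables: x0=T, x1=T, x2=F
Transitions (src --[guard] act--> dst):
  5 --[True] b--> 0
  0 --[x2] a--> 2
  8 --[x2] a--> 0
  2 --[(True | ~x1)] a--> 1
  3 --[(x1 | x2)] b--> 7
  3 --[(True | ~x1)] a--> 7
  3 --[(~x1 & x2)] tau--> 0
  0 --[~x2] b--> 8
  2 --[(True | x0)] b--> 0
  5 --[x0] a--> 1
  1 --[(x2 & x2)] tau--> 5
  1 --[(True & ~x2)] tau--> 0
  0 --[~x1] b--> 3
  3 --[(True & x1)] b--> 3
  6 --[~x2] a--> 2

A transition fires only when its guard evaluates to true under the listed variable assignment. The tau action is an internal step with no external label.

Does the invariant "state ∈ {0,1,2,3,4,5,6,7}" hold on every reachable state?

Answer: INVARIANT VIOLATED at state 8

Working:
Allowed set {0,1,2,3,4,5,6,7}
Reach set: {0,8}
  0: ok
  8: VIOLATES
witness against invariant: b → 8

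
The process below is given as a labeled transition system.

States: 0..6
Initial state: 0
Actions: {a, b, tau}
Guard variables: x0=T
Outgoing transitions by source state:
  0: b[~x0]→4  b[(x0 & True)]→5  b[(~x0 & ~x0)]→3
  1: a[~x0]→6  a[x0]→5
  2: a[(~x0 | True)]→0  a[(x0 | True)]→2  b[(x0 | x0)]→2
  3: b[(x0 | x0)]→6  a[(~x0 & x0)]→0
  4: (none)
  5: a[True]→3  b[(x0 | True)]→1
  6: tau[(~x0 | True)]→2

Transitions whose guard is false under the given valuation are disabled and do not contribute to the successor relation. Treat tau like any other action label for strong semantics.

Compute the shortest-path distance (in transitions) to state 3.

Breadth-first toward 3:
  Layer 0: {0}
  Layer 1: {5}
  Layer 2: {1,3}
3 enters at depth 2; path b·a

Answer: 2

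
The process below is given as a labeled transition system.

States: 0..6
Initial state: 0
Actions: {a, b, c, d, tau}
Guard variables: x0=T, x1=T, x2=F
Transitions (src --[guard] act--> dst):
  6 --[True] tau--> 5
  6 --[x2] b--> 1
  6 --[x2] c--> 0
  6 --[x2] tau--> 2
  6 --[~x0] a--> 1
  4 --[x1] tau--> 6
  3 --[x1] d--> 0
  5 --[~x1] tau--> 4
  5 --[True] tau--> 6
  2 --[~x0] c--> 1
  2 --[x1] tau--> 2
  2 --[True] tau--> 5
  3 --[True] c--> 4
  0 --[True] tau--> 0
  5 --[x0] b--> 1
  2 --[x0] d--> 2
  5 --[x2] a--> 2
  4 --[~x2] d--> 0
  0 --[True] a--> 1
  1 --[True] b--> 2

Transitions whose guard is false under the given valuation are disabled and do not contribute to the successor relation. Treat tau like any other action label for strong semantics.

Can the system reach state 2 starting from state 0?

Answer: REACHABLE

Analysis:
Guard filter leaves 13 enabled edge(s).
L0 = {0}
L1 = {1}  now seen {0,1}
L2 = {2}  now seen {0,1,2}
L3 = {5}  now seen {0,1,2,5}
L4 = {6}  now seen {0,1,2,5,6}
Reachable = {0,1,2,5,6}
witness 2: a·b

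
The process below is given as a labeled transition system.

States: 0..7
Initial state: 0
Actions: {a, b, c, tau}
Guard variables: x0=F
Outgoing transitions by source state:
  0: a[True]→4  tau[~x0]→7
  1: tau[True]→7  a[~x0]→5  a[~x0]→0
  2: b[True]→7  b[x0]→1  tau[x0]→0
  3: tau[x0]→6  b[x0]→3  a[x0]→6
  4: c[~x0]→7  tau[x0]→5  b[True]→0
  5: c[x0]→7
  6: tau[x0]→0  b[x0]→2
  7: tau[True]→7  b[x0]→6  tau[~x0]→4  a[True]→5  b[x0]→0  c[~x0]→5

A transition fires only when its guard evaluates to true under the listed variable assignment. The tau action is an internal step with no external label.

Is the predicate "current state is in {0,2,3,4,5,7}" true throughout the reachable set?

Safe = {0,2,3,4,5,7}
R = {0,4,5,7}
  0: ok
  4: ok
  5: ok
  7: ok

Answer: INVARIANT HOLDS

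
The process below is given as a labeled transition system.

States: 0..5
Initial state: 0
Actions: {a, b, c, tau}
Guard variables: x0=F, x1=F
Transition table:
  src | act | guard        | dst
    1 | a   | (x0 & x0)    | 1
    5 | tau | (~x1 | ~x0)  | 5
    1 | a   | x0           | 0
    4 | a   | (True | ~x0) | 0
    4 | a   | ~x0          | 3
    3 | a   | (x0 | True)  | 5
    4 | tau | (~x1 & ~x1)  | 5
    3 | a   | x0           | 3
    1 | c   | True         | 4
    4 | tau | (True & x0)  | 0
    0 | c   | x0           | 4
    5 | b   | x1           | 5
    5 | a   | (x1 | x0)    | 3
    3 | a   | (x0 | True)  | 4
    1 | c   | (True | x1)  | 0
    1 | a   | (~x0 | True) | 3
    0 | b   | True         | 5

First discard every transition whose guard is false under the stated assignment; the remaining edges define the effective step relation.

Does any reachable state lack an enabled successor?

Reach set: {0,5}
  0: b→5  [1 exit(s)]
  5: tau→5  [1 exit(s)]

Answer: DEADLOCK-FREE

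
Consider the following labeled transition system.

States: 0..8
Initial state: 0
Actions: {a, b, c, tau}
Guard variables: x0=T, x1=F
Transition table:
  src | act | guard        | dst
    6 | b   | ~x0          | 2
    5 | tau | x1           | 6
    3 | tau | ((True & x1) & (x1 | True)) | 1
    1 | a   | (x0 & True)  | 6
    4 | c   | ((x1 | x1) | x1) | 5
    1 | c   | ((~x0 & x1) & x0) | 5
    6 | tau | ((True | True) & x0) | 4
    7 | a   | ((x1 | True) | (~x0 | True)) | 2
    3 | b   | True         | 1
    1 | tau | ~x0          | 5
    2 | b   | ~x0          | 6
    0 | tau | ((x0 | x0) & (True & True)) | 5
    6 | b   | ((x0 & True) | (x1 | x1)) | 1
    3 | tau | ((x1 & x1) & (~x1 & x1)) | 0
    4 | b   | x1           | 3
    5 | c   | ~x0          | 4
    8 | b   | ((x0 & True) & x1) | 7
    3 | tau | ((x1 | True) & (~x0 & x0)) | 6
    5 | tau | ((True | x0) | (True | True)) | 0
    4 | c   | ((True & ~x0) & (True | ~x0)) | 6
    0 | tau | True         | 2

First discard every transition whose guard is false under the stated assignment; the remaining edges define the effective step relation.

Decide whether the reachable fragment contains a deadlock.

Reachable = {0,2,5}
  0: tau→2  tau→5  [2 exit(s)]
  2: ∅  [deadlock]
  5: tau→0  [1 exit(s)]
Path to 2: tau

Answer: DEADLOCK at state 2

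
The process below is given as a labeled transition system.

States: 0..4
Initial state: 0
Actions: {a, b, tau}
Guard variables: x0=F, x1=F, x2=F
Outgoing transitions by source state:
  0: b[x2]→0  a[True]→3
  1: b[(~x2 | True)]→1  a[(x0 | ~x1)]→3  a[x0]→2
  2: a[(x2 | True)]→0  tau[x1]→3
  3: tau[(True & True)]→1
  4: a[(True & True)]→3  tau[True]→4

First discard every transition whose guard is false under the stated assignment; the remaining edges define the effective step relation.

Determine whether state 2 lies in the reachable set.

Answer: UNREACHABLE

Analysis:
After dropping false guards: 7 live edges.
L0 = {0}
L1 = {3}  cumulative {0,3}
L2 = {1}  cumulative {0,1,3}
Reach set: {0,1,3}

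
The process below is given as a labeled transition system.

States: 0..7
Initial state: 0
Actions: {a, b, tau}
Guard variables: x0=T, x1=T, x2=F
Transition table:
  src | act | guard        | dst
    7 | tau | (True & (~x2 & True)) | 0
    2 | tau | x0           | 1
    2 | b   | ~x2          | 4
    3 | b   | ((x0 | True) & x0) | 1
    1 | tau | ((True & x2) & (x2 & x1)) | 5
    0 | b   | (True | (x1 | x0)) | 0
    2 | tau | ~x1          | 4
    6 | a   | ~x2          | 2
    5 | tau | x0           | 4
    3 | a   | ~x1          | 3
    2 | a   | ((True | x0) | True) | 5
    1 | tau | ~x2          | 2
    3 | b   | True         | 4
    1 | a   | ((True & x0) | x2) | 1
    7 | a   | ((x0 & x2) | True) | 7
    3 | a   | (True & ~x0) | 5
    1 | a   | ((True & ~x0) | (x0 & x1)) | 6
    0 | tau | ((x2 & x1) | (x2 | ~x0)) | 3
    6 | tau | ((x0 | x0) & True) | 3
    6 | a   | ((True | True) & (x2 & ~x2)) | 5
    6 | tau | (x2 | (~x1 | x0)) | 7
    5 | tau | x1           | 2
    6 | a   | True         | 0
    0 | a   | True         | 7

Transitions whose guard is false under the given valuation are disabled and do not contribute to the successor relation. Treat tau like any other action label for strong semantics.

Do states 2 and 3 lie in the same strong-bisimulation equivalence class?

Answer: NOT BISIMILAR

Trace:
Bisimulation quotient by refinement:
  round 0: {{0,1,2,3,4,5,6,7}}
  round 1: {{0},{1,6,7},{2},{3},{4},{5}}
  round 2: {{0},{1},{2},{3},{4},{5},{6},{7}}
8 equivalence class(es) (converged in 3)
[2]={2}  [3]={3}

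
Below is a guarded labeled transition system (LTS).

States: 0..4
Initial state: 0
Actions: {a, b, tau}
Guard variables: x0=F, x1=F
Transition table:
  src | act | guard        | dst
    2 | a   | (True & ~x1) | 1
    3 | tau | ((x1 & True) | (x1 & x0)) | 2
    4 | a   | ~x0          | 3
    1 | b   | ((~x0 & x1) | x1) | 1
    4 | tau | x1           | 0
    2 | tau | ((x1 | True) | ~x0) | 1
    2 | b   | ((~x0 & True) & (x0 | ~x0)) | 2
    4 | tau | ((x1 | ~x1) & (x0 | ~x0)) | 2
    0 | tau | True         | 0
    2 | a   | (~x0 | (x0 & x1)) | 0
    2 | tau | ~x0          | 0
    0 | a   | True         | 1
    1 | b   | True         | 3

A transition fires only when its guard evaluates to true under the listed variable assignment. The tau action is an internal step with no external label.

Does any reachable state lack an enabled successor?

Answer: DEADLOCK at state 3

Working:
Reach set: {0,1,3}
  0: a→1  tau→0  [deg 2]
  1: b→3  [deg 1]
  3: ∅  [deadlock]
witness 3: a·b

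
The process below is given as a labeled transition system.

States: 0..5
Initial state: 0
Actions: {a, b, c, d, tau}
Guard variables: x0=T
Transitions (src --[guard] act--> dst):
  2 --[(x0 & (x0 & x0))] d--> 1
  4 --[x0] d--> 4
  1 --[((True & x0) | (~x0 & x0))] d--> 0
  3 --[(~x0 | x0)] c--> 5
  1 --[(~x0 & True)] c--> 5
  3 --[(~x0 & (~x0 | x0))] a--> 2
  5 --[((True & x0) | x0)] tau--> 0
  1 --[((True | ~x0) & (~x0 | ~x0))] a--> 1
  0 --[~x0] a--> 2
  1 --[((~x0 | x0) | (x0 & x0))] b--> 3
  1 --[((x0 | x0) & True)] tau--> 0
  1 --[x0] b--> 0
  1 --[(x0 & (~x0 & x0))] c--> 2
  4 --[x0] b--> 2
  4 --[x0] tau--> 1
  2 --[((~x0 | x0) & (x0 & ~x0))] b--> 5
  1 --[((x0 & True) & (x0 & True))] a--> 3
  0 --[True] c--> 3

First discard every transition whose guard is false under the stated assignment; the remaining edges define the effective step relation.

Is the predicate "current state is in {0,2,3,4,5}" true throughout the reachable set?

Safe = {0,2,3,4,5}
Reach set: {0,3,5}
  0: safe
  3: safe
  5: safe

Answer: INVARIANT HOLDS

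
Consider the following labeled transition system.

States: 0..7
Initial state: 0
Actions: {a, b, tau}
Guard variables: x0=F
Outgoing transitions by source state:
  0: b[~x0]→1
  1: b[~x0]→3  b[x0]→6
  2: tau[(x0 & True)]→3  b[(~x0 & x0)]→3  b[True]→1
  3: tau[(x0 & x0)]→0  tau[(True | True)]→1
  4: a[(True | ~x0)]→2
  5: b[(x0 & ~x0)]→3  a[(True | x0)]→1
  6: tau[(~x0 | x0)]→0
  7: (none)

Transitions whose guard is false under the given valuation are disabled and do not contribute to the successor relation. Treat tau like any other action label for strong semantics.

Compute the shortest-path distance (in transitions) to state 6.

Answer: UNREACHABLE

Analysis:
Breadth-first toward 6:
  Layer 0: {0}
  Layer 1: {1}
  Layer 2: {3}
6 never appears.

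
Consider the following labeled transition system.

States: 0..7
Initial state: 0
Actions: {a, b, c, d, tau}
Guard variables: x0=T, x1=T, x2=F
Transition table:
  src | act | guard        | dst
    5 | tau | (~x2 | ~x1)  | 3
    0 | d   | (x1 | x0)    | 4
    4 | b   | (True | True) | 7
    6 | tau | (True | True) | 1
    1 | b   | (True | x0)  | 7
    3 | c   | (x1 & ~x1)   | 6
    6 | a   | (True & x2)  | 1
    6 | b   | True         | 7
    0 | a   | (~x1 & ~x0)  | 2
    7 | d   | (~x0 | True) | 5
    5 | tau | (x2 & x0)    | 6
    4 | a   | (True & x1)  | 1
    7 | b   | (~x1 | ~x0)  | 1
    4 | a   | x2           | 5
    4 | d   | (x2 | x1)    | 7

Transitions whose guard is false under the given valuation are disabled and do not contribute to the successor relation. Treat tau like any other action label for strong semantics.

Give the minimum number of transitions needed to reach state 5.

Answer: 3

Working:
Breadth-first toward 5:
  depth 0: {0}
  depth 1: {4}
  depth 2: {1,7}
  depth 3: {5}
5 enters at depth 3; path d·b·d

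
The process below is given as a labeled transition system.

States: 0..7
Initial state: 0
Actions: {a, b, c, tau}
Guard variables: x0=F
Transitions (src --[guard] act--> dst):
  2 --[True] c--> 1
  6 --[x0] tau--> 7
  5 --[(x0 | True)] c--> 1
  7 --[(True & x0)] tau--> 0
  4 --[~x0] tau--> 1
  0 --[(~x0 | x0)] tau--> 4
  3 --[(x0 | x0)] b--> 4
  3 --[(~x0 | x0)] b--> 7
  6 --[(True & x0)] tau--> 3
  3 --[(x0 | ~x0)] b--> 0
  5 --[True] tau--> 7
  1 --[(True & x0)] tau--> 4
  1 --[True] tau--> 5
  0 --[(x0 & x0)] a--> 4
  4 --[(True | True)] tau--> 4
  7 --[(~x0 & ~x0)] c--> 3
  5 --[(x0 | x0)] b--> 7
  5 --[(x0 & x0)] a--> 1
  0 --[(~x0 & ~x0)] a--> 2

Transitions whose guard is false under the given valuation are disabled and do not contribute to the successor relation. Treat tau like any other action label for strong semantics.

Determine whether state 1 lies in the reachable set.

Guard filter leaves 11 enabled edge(s).
Layer 0: {0}
Layer 1: {2,4}  now seen {0,2,4}
Layer 2: {1}  now seen {0,1,2,4}
Layer 3: {5}  now seen {0,1,2,4,5}
Layer 4: {7}  now seen {0,1,2,4,5,7}
Layer 5: {3}  now seen {0,1,2,3,4,5,7}
R = {0,1,2,3,4,5,7}
witness 1: tau·tau

Answer: REACHABLE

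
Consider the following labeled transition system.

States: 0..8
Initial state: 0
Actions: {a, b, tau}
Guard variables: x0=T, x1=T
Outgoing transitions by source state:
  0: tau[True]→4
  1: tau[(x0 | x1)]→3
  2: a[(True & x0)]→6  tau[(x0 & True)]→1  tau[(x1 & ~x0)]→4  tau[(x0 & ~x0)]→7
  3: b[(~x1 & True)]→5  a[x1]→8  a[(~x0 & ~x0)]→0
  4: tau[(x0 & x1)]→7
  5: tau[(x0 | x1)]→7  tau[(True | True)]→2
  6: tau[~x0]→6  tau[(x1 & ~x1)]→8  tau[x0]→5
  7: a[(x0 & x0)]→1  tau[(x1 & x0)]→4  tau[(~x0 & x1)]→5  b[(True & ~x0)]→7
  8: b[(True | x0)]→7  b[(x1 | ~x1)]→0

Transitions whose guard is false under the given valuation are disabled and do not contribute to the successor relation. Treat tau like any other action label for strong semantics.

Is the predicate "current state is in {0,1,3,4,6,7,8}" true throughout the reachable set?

Answer: INVARIANT HOLDS

Trace:
Safe = {0,1,3,4,6,7,8}
R = {0,1,3,4,7,8}
  0: ok
  1: ok
  3: ok
  4: ok
  7: ok
  8: ok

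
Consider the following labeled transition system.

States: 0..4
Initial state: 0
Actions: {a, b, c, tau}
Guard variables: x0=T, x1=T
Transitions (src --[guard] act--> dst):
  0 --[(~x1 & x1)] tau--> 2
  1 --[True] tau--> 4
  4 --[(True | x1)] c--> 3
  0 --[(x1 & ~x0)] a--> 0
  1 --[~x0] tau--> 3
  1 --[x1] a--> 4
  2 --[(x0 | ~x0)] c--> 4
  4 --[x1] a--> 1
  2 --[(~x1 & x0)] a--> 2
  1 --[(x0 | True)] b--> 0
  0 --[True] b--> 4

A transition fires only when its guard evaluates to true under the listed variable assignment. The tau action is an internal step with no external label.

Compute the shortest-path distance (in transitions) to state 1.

Answer: 2

Trace:
Breadth-first toward 1:
  Layer 0: {0}
  Layer 1: {4}
  Layer 2: {1,3}
depth(1)=2, e.g. b·a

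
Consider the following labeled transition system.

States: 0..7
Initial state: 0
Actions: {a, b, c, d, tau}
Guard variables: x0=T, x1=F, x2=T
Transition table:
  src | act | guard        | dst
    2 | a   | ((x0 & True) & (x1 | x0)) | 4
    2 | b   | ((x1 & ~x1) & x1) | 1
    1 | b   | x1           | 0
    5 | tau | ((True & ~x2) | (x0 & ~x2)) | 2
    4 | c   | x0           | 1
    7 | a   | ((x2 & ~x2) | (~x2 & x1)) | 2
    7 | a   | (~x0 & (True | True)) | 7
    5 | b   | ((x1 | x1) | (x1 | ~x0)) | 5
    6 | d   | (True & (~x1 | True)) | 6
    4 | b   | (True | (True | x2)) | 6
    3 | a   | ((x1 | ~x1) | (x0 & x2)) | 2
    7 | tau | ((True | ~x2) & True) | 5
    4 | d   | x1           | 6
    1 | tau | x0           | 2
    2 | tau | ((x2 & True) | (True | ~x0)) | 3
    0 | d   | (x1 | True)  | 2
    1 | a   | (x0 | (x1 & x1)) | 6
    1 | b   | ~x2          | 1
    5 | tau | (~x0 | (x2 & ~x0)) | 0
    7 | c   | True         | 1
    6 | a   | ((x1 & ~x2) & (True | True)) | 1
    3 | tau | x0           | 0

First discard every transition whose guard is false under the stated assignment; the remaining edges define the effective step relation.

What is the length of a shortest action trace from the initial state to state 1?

Layered search for 1:
  Layer 0: {0}
  Layer 1: {2}
  Layer 2: {3,4}
  Layer 3: {1,6}
depth(1)=3, e.g. d·a·c

Answer: 3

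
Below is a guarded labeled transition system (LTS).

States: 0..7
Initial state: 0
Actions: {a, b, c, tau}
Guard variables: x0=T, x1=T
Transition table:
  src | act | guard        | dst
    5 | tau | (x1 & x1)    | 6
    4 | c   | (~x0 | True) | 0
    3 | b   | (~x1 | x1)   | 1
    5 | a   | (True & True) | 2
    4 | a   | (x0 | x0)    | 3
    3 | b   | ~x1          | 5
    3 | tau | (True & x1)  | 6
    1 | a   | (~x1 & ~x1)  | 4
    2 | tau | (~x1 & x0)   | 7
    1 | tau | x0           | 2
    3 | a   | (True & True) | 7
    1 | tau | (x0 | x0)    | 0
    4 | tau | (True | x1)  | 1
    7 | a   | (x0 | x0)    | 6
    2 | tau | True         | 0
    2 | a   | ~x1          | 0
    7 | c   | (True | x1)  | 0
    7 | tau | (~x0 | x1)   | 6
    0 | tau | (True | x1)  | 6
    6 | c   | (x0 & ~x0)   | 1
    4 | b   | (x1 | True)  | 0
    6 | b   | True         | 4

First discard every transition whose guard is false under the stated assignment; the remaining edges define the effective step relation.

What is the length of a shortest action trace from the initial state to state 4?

Answer: 2

Working:
Layered search for 4:
  L0 = {0}
  L1 = {6}
  L2 = {4}
depth(4)=2, e.g. tau·b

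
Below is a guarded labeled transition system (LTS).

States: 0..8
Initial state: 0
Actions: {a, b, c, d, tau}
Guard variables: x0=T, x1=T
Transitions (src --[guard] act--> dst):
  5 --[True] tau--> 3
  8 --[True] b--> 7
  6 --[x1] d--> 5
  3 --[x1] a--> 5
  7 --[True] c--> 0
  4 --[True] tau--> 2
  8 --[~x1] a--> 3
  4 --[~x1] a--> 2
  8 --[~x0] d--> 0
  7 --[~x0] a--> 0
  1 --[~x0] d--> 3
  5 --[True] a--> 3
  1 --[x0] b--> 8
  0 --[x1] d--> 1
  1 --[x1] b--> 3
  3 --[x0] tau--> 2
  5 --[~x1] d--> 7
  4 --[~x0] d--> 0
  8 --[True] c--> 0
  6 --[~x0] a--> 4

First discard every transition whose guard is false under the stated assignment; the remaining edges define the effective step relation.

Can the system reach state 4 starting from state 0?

Guard filter leaves 12 enabled edge(s).
L0 = {0}
L1 = {1}  total {0,1}
L2 = {3,8}  total {0,1,3,8}
L3 = {2,5,7}  total {0,1,2,3,5,7,8}
Reach set: {0,1,2,3,5,7,8}

Answer: UNREACHABLE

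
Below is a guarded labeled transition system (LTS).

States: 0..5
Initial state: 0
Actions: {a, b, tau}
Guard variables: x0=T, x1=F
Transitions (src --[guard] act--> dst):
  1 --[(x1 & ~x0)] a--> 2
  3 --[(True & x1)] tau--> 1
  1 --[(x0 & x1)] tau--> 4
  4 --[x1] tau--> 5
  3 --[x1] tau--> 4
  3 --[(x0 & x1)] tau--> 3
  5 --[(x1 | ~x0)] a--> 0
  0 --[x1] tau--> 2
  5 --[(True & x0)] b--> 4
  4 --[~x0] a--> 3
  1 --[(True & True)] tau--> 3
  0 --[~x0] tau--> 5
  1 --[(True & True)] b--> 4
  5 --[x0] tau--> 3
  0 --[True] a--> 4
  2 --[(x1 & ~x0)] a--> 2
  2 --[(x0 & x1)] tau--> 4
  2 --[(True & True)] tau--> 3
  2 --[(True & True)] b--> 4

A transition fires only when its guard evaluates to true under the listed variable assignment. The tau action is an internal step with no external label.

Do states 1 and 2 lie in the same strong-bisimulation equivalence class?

Answer: BISIMILAR

Working:
Refine partition for ~:
  round 0: {{0,1,2,3,4,5}}
  round 1: {{0},{1,2,5},{3,4}}
Fixed point at round 2; 3 class(es).
[1]={1,2,5}  [2]={1,2,5}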